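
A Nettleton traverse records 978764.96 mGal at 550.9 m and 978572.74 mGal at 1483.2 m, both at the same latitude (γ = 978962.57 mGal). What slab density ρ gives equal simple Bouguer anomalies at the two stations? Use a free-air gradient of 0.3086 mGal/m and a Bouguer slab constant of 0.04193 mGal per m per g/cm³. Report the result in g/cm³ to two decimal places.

2.44

Δg_obs = 978572.74 − 978764.96 = -192.22 mGal over Δh = 1483.2 − 550.9 = 932.3 m
Equal Bouguer anomalies ⇒ Δg_obs + (0.3086 − 0.04193ρ)·Δh = 0
0.3086 − 0.04193ρ = −Δg_obs/Δh = 0.20618
ρ = (0.3086 − 0.20618) / 0.04193 = 2.44 g/cm³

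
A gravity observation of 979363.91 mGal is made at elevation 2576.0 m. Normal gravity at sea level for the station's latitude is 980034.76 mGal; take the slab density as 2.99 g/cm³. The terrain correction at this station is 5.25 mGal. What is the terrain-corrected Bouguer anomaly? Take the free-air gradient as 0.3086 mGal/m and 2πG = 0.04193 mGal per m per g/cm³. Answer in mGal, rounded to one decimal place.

-193.6

Free-air correction = 0.3086 × 2576.0 = 794.95 mGal
Free-air anomaly = 979363.91 − 980034.76 + (794.95) = 124.10 mGal
Bouguer slab correction = 0.04193 × 2.99 × 2576.0 = 322.95 mGal
Simple Bouguer anomaly = 124.10 − (322.95) = -198.85 mGal
Complete Bouguer anomaly = -198.85 + 5.25 = -193.60 mGal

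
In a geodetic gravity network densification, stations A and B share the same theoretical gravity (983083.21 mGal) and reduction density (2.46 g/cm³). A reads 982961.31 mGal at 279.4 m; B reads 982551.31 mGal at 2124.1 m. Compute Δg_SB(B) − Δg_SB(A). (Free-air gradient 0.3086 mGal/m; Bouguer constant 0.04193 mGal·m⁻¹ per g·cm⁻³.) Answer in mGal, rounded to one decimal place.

Δg_SB(A) = 982961.31 − 983083.21 + 0.3086×279.4 − 0.04193×2.46×279.4 = -64.50 mGal
Δg_SB(B) = 982551.31 − 983083.21 + 0.3086×2124.1 − 0.04193×2.46×2124.1 = -95.50 mGal
Difference = -95.50 − (-64.50) = -31.00 mGal

-31.0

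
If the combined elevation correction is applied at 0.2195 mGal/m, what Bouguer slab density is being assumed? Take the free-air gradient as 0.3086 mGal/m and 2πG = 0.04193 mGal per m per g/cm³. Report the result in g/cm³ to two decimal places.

2.12

0.2195 = 0.3086 − 0.04193 × ρ
ρ = (0.3086 − 0.2195) / 0.04193 = 2.12 g/cm³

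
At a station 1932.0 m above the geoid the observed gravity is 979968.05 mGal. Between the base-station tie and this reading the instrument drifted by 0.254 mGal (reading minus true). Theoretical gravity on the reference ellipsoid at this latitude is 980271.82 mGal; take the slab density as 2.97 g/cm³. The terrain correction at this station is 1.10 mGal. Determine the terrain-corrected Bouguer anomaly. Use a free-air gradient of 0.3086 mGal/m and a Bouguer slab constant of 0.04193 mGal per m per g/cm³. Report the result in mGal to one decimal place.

Drift-corrected reading = 979968.05 − (0.254) = 979967.796 mGal
Free-air correction = 0.3086 × 1932.0 = 596.22 mGal
Free-air anomaly = 979967.796 − 980271.82 + (596.22) = 292.196 mGal
Bouguer slab correction = 0.04193 × 2.97 × 1932.0 = 240.60 mGal
Simple Bouguer anomaly = 292.196 − (240.60) = 51.596 mGal
Complete Bouguer anomaly = 51.596 + 1.10 = 52.696 mGal

52.7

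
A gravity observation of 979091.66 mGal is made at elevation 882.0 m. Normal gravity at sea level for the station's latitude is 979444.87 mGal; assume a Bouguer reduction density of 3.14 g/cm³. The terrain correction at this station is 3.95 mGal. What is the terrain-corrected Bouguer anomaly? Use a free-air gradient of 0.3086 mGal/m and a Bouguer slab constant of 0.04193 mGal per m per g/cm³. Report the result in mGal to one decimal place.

-193.2

Free-air correction = 0.3086 × 882.0 = 272.19 mGal
Free-air anomaly = 979091.66 − 979444.87 + (272.19) = -81.02 mGal
Bouguer slab correction = 0.04193 × 3.14 × 882.0 = 116.12 mGal
Simple Bouguer anomaly = -81.02 − (116.12) = -197.14 mGal
Complete Bouguer anomaly = -197.14 + 3.95 = -193.19 mGal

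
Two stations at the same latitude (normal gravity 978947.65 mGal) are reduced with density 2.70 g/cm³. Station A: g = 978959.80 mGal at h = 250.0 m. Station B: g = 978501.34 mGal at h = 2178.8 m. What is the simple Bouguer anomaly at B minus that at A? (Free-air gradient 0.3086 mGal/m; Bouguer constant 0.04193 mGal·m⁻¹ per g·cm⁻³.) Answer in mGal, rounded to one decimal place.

Δg_SB(A) = 978959.80 − 978947.65 + 0.3086×250.0 − 0.04193×2.70×250.0 = 61.00 mGal
Δg_SB(B) = 978501.34 − 978947.65 + 0.3086×2178.8 − 0.04193×2.70×2178.8 = -20.60 mGal
Difference = -20.60 − (61.00) = -81.60 mGal

-81.6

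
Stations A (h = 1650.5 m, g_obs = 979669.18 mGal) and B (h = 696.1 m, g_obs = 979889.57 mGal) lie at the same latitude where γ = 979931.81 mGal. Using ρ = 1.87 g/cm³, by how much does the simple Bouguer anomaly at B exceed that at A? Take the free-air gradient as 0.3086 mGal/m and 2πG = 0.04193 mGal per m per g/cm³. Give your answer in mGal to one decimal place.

Δg_SB(A) = 979669.18 − 979931.81 + 0.3086×1650.5 − 0.04193×1.87×1650.5 = 117.30 mGal
Δg_SB(B) = 979889.57 − 979931.81 + 0.3086×696.1 − 0.04193×1.87×696.1 = 118.00 mGal
Difference = 118.00 − (117.30) = 0.70 mGal

0.7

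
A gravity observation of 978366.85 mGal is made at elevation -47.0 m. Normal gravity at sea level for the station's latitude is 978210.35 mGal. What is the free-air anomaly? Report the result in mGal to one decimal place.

142.0

Free-air correction = 0.3086 × -47.0 = -14.50 mGal
Free-air anomaly = 978366.85 − 978210.35 + (-14.50) = 142.00 mGal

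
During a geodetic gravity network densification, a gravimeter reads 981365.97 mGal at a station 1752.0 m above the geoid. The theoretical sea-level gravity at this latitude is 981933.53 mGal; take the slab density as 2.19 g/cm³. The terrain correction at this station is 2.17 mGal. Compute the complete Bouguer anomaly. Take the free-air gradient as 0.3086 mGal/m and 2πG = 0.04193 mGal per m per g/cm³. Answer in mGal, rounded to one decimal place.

-185.6

Free-air correction = 0.3086 × 1752.0 = 540.67 mGal
Free-air anomaly = 981365.97 − 981933.53 + (540.67) = -26.89 mGal
Bouguer slab correction = 0.04193 × 2.19 × 1752.0 = 160.88 mGal
Simple Bouguer anomaly = -26.89 − (160.88) = -187.77 mGal
Complete Bouguer anomaly = -187.77 + 2.17 = -185.60 mGal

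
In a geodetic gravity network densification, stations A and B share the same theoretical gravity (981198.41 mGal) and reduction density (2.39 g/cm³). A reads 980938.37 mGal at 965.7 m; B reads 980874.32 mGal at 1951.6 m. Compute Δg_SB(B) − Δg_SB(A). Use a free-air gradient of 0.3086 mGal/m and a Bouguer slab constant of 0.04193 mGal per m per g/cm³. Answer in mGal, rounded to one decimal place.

Δg_SB(A) = 980938.37 − 981198.41 + 0.3086×965.7 − 0.04193×2.39×965.7 = -58.80 mGal
Δg_SB(B) = 980874.32 − 981198.41 + 0.3086×1951.6 − 0.04193×2.39×1951.6 = 82.60 mGal
Difference = 82.60 − (-58.80) = 141.40 mGal

141.4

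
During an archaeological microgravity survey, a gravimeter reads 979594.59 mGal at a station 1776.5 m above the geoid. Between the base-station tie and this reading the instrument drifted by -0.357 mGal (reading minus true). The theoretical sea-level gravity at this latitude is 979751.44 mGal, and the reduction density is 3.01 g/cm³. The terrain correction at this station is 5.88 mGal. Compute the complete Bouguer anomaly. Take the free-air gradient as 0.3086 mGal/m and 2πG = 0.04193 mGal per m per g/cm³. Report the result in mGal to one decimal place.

Drift-corrected reading = 979594.59 − (-0.357) = 979594.947 mGal
Free-air correction = 0.3086 × 1776.5 = 548.23 mGal
Free-air anomaly = 979594.947 − 979751.44 + (548.23) = 391.737 mGal
Bouguer slab correction = 0.04193 × 3.01 × 1776.5 = 224.21 mGal
Simple Bouguer anomaly = 391.737 − (224.21) = 167.527 mGal
Complete Bouguer anomaly = 167.527 + 5.88 = 173.407 mGal

173.4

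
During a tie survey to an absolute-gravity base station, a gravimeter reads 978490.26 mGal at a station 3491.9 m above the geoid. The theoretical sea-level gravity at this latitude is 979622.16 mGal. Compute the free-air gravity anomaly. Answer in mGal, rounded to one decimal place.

Free-air correction = 0.3086 × 3491.9 = 1077.60 mGal
Free-air anomaly = 978490.26 − 979622.16 + (1077.60) = -54.30 mGal

-54.3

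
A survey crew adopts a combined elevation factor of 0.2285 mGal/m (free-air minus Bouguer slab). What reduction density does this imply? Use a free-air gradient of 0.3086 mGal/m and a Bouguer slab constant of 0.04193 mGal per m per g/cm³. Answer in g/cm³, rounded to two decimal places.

1.91

0.2285 = 0.3086 − 0.04193 × ρ
ρ = (0.3086 − 0.2285) / 0.04193 = 1.91 g/cm³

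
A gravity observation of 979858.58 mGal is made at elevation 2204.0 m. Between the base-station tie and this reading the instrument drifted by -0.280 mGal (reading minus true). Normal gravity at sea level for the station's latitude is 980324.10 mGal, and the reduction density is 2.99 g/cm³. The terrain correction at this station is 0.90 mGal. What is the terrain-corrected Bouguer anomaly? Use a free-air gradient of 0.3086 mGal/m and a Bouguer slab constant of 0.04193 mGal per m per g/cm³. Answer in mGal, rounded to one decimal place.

Drift-corrected reading = 979858.58 − (-0.280) = 979858.860 mGal
Free-air correction = 0.3086 × 2204.0 = 680.15 mGal
Free-air anomaly = 979858.860 − 980324.10 + (680.15) = 214.910 mGal
Bouguer slab correction = 0.04193 × 2.99 × 2204.0 = 276.32 mGal
Simple Bouguer anomaly = 214.910 − (276.32) = -61.410 mGal
Complete Bouguer anomaly = -61.410 + 0.90 = -60.510 mGal

-60.5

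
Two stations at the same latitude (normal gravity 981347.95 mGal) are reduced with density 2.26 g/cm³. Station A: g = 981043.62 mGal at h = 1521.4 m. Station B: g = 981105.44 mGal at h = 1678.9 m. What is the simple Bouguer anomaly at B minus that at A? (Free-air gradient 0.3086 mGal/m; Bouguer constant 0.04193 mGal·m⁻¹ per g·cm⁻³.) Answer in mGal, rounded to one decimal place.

95.5

Δg_SB(A) = 981043.62 − 981347.95 + 0.3086×1521.4 − 0.04193×2.26×1521.4 = 21.00 mGal
Δg_SB(B) = 981105.44 − 981347.95 + 0.3086×1678.9 − 0.04193×2.26×1678.9 = 116.50 mGal
Difference = 116.50 − (21.00) = 95.50 mGal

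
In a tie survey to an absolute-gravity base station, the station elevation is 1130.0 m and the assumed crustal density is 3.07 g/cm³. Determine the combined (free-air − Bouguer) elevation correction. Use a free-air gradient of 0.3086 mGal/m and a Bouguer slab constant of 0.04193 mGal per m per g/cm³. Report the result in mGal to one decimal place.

Combined gradient = 0.3086 − 0.04193 × 3.07 = 0.1798749 mGal/m
Combined elevation correction = 0.1798749 × 1130.0 = 203.3 mGal

203.3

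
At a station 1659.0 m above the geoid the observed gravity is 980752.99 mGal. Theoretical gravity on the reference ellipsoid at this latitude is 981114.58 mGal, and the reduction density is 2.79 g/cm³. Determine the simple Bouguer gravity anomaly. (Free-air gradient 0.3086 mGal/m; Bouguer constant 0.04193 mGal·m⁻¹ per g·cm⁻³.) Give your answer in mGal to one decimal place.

-43.7

Free-air correction = 0.3086 × 1659.0 = 511.97 mGal
Free-air anomaly = 980752.99 − 981114.58 + (511.97) = 150.38 mGal
Bouguer slab correction = 0.04193 × 2.79 × 1659.0 = 194.08 mGal
Simple Bouguer anomaly = 150.38 − (194.08) = -43.70 mGal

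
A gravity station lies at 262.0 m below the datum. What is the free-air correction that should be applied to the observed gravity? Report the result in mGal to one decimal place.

Free-air correction = 0.3086 × -262.0 = -80.9 mGal

-80.9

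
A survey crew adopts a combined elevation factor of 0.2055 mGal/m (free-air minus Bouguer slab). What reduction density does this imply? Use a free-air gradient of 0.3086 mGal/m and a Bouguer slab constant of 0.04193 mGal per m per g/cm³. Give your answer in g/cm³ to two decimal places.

2.46

0.2055 = 0.3086 − 0.04193 × ρ
ρ = (0.3086 − 0.2055) / 0.04193 = 2.46 g/cm³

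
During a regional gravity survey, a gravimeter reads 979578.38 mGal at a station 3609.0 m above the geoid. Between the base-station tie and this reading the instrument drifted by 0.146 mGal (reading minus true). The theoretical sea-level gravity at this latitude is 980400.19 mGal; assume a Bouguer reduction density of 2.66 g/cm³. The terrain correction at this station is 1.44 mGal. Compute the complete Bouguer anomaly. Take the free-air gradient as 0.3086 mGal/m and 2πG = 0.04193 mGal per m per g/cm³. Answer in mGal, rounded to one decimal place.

-109.3

Drift-corrected reading = 979578.38 − (0.146) = 979578.234 mGal
Free-air correction = 0.3086 × 3609.0 = 1113.74 mGal
Free-air anomaly = 979578.234 − 980400.19 + (1113.74) = 291.784 mGal
Bouguer slab correction = 0.04193 × 2.66 × 3609.0 = 402.53 mGal
Simple Bouguer anomaly = 291.784 − (402.53) = -110.746 mGal
Complete Bouguer anomaly = -110.746 + 1.44 = -109.306 mGal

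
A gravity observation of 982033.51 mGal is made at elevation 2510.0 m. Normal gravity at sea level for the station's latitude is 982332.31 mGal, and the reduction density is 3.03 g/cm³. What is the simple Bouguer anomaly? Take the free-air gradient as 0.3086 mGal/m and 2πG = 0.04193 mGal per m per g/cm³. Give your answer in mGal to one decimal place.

Free-air correction = 0.3086 × 2510.0 = 774.59 mGal
Free-air anomaly = 982033.51 − 982332.31 + (774.59) = 475.79 mGal
Bouguer slab correction = 0.04193 × 3.03 × 2510.0 = 318.89 mGal
Simple Bouguer anomaly = 475.79 − (318.89) = 156.90 mGal

156.9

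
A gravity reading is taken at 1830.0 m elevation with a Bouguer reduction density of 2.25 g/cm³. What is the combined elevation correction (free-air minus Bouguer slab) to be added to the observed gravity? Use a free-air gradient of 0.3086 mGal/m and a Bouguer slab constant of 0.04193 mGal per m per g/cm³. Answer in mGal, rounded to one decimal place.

Combined gradient = 0.3086 − 0.04193 × 2.25 = 0.2142575 mGal/m
Combined elevation correction = 0.2142575 × 1830.0 = 392.1 mGal

392.1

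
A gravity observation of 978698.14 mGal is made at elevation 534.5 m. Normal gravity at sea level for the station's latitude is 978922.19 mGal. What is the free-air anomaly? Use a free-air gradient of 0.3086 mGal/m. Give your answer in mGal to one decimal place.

-59.1

Free-air correction = 0.3086 × 534.5 = 164.95 mGal
Free-air anomaly = 978698.14 − 978922.19 + (164.95) = -59.10 mGal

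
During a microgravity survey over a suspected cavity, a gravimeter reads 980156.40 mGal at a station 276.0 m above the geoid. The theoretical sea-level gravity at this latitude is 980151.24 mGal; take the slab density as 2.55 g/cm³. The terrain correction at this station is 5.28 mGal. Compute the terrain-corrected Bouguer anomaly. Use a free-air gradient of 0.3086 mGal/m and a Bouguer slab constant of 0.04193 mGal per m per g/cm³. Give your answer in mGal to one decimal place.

66.1

Free-air correction = 0.3086 × 276.0 = 85.17 mGal
Free-air anomaly = 980156.40 − 980151.24 + (85.17) = 90.33 mGal
Bouguer slab correction = 0.04193 × 2.55 × 276.0 = 29.51 mGal
Simple Bouguer anomaly = 90.33 − (29.51) = 60.82 mGal
Complete Bouguer anomaly = 60.82 + 5.28 = 66.10 mGal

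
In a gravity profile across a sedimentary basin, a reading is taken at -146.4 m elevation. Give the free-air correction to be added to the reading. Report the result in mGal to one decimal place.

-45.2

Free-air correction = 0.3086 × -146.4 = -45.2 mGal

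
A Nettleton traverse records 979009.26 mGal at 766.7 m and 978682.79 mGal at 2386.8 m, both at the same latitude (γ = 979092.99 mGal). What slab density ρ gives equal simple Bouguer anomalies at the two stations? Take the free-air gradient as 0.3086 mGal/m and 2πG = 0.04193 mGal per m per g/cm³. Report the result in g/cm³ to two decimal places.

2.55

Δg_obs = 978682.79 − 979009.26 = -326.47 mGal over Δh = 2386.8 − 766.7 = 1620.1 m
Equal Bouguer anomalies ⇒ Δg_obs + (0.3086 − 0.04193ρ)·Δh = 0
0.3086 − 0.04193ρ = −Δg_obs/Δh = 0.20151
ρ = (0.3086 − 0.20151) / 0.04193 = 2.55 g/cm³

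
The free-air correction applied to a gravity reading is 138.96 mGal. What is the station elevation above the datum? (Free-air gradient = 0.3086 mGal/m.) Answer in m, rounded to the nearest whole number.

h = 138.96 / 0.3086 = 450.29 m

450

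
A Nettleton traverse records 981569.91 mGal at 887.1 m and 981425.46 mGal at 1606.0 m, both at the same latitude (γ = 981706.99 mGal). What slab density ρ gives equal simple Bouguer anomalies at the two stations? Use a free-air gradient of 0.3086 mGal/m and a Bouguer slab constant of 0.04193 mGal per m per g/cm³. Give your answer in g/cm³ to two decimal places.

Δg_obs = 981425.46 − 981569.91 = -144.45 mGal over Δh = 1606.0 − 887.1 = 718.9 m
Equal Bouguer anomalies ⇒ Δg_obs + (0.3086 − 0.04193ρ)·Δh = 0
0.3086 − 0.04193ρ = −Δg_obs/Δh = 0.20093
ρ = (0.3086 − 0.20093) / 0.04193 = 2.57 g/cm³

2.57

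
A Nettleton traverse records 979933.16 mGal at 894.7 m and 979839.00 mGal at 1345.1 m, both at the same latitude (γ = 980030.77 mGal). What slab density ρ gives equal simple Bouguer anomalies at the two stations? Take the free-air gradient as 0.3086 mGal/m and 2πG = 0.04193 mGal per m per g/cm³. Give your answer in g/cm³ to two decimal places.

2.37

Δg_obs = 979839.00 − 979933.16 = -94.16 mGal over Δh = 1345.1 − 894.7 = 450.4 m
Equal Bouguer anomalies ⇒ Δg_obs + (0.3086 − 0.04193ρ)·Δh = 0
0.3086 − 0.04193ρ = −Δg_obs/Δh = 0.20906
ρ = (0.3086 − 0.20906) / 0.04193 = 2.37 g/cm³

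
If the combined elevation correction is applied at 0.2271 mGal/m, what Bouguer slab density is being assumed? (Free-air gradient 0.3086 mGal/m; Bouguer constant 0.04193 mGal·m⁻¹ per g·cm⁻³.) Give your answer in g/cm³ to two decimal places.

1.94

0.2271 = 0.3086 − 0.04193 × ρ
ρ = (0.3086 − 0.2271) / 0.04193 = 1.94 g/cm³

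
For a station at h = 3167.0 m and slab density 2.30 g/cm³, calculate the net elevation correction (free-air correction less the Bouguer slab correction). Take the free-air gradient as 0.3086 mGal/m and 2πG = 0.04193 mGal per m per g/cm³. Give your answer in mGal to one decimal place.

671.9

Combined gradient = 0.3086 − 0.04193 × 2.30 = 0.2121610 mGal/m
Combined elevation correction = 0.2121610 × 3167.0 = 671.9 mGal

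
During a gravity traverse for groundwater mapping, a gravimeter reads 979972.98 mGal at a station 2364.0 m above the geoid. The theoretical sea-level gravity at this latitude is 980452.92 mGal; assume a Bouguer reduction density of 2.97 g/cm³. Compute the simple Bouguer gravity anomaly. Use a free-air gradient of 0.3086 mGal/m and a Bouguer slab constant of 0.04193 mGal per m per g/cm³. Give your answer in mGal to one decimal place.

Free-air correction = 0.3086 × 2364.0 = 729.53 mGal
Free-air anomaly = 979972.98 − 980452.92 + (729.53) = 249.59 mGal
Bouguer slab correction = 0.04193 × 2.97 × 2364.0 = 294.39 mGal
Simple Bouguer anomaly = 249.59 − (294.39) = -44.80 mGal

-44.8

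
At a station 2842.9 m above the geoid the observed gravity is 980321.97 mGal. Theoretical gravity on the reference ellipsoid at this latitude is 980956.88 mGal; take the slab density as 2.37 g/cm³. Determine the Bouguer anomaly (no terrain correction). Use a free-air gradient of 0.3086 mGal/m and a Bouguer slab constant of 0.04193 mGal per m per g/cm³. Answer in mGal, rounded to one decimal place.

-40.1

Free-air correction = 0.3086 × 2842.9 = 877.32 mGal
Free-air anomaly = 980321.97 − 980956.88 + (877.32) = 242.41 mGal
Bouguer slab correction = 0.04193 × 2.37 × 2842.9 = 282.51 mGal
Simple Bouguer anomaly = 242.41 − (282.51) = -40.10 mGal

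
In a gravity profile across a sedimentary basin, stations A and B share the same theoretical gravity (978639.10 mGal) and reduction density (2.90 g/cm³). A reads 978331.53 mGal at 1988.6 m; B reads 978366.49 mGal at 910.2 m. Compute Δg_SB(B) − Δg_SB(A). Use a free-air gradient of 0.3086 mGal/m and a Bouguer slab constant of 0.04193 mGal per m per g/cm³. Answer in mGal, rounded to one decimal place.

-166.7

Δg_SB(A) = 978331.53 − 978639.10 + 0.3086×1988.6 − 0.04193×2.90×1988.6 = 64.30 mGal
Δg_SB(B) = 978366.49 − 978639.10 + 0.3086×910.2 − 0.04193×2.90×910.2 = -102.40 mGal
Difference = -102.40 − (64.30) = -166.70 mGal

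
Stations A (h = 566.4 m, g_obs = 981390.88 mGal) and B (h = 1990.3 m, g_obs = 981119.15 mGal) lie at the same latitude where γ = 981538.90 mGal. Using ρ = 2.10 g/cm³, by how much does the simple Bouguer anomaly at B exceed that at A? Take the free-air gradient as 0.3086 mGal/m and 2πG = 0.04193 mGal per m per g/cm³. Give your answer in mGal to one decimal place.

42.3

Δg_SB(A) = 981390.88 − 981538.90 + 0.3086×566.4 − 0.04193×2.10×566.4 = -23.10 mGal
Δg_SB(B) = 981119.15 − 981538.90 + 0.3086×1990.3 − 0.04193×2.10×1990.3 = 19.20 mGal
Difference = 19.20 − (-23.10) = 42.30 mGal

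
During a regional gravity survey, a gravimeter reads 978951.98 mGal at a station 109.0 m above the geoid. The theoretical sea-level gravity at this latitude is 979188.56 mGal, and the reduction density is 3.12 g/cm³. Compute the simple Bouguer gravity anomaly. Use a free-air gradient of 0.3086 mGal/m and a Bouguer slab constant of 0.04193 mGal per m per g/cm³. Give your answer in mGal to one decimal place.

Free-air correction = 0.3086 × 109.0 = 33.64 mGal
Free-air anomaly = 978951.98 − 979188.56 + (33.64) = -202.94 mGal
Bouguer slab correction = 0.04193 × 3.12 × 109.0 = 14.26 mGal
Simple Bouguer anomaly = -202.94 − (14.26) = -217.20 mGal

-217.2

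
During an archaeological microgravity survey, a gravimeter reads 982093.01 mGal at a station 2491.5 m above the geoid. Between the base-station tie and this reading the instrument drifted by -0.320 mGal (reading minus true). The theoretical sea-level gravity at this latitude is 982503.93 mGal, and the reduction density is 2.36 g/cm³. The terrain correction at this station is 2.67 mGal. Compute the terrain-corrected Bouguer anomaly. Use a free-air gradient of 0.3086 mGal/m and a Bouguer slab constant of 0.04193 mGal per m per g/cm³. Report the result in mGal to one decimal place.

114.4

Drift-corrected reading = 982093.01 − (-0.320) = 982093.330 mGal
Free-air correction = 0.3086 × 2491.5 = 768.88 mGal
Free-air anomaly = 982093.330 − 982503.93 + (768.88) = 358.280 mGal
Bouguer slab correction = 0.04193 × 2.36 × 2491.5 = 246.55 mGal
Simple Bouguer anomaly = 358.280 − (246.55) = 111.730 mGal
Complete Bouguer anomaly = 111.730 + 2.67 = 114.400 mGal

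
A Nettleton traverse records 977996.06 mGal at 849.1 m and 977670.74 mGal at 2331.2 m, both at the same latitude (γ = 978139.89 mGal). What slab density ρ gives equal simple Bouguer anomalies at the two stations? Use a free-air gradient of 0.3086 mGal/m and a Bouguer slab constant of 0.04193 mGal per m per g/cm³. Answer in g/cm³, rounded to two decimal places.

2.12

Δg_obs = 977670.74 − 977996.06 = -325.32 mGal over Δh = 2331.2 − 849.1 = 1482.1 m
Equal Bouguer anomalies ⇒ Δg_obs + (0.3086 − 0.04193ρ)·Δh = 0
0.3086 − 0.04193ρ = −Δg_obs/Δh = 0.21950
ρ = (0.3086 − 0.21950) / 0.04193 = 2.12 g/cm³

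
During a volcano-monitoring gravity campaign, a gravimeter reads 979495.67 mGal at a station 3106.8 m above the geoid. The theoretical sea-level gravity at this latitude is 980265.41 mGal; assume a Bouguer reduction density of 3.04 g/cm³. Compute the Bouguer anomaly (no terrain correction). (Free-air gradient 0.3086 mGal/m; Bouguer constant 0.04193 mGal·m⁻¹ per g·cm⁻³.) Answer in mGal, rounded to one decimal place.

Free-air correction = 0.3086 × 3106.8 = 958.76 mGal
Free-air anomaly = 979495.67 − 980265.41 + (958.76) = 189.02 mGal
Bouguer slab correction = 0.04193 × 3.04 × 3106.8 = 396.02 mGal
Simple Bouguer anomaly = 189.02 − (396.02) = -207.00 mGal

-207.0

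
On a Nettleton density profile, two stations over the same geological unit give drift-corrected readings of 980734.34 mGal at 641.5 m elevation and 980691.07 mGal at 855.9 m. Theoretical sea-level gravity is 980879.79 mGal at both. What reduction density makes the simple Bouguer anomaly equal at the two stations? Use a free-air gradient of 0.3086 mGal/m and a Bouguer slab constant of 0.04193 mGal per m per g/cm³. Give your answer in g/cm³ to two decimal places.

2.55

Δg_obs = 980691.07 − 980734.34 = -43.27 mGal over Δh = 855.9 − 641.5 = 214.4 m
Equal Bouguer anomalies ⇒ Δg_obs + (0.3086 − 0.04193ρ)·Δh = 0
0.3086 − 0.04193ρ = −Δg_obs/Δh = 0.20182
ρ = (0.3086 − 0.20182) / 0.04193 = 2.55 g/cm³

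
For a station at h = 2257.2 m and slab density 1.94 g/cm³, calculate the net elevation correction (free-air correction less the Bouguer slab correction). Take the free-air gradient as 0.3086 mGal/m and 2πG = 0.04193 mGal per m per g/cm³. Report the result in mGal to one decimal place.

Combined gradient = 0.3086 − 0.04193 × 1.94 = 0.2272558 mGal/m
Combined elevation correction = 0.2272558 × 2257.2 = 513.0 mGal

513.0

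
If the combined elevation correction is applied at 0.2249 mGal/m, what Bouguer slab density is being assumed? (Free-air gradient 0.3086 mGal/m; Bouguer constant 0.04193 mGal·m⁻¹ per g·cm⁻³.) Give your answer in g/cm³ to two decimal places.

0.2249 = 0.3086 − 0.04193 × ρ
ρ = (0.3086 − 0.2249) / 0.04193 = 2.00 g/cm³

2.00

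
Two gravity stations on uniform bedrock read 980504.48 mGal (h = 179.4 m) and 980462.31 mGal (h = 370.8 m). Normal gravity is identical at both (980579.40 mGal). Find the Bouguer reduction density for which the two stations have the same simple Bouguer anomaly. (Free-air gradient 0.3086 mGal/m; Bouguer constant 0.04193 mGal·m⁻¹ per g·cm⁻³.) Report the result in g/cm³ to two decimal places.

2.11

Δg_obs = 980462.31 − 980504.48 = -42.17 mGal over Δh = 370.8 − 179.4 = 191.4 m
Equal Bouguer anomalies ⇒ Δg_obs + (0.3086 − 0.04193ρ)·Δh = 0
0.3086 − 0.04193ρ = −Δg_obs/Δh = 0.22032
ρ = (0.3086 − 0.22032) / 0.04193 = 2.11 g/cm³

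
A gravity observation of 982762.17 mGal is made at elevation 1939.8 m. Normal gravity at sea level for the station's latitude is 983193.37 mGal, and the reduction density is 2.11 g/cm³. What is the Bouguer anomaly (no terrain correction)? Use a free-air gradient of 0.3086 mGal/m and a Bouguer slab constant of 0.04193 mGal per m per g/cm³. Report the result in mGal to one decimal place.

Free-air correction = 0.3086 × 1939.8 = 598.62 mGal
Free-air anomaly = 982762.17 − 983193.37 + (598.62) = 167.42 mGal
Bouguer slab correction = 0.04193 × 2.11 × 1939.8 = 171.62 mGal
Simple Bouguer anomaly = 167.42 − (171.62) = -4.20 mGal

-4.2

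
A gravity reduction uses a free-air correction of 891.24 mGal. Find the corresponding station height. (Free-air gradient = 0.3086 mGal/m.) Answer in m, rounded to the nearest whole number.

h = 891.24 / 0.3086 = 2888.01 m

2888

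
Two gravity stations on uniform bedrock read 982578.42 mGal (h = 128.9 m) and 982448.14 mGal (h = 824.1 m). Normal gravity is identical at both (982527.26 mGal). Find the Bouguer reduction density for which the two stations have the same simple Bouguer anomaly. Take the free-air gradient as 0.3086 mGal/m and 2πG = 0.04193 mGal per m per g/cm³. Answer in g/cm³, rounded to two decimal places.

2.89

Δg_obs = 982448.14 − 982578.42 = -130.28 mGal over Δh = 824.1 − 128.9 = 695.2 m
Equal Bouguer anomalies ⇒ Δg_obs + (0.3086 − 0.04193ρ)·Δh = 0
0.3086 − 0.04193ρ = −Δg_obs/Δh = 0.18740
ρ = (0.3086 − 0.18740) / 0.04193 = 2.89 g/cm³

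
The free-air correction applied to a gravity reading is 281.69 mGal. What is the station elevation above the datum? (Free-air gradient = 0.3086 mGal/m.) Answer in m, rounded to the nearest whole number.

913

h = 281.69 / 0.3086 = 912.80 m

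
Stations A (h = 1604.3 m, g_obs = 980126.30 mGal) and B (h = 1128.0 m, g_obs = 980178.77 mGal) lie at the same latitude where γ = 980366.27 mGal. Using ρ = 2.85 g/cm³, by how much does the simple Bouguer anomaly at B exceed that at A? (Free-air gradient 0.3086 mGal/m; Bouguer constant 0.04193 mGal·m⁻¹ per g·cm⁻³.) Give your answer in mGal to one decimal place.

Δg_SB(A) = 980126.30 − 980366.27 + 0.3086×1604.3 − 0.04193×2.85×1604.3 = 63.40 mGal
Δg_SB(B) = 980178.77 − 980366.27 + 0.3086×1128.0 − 0.04193×2.85×1128.0 = 25.80 mGal
Difference = 25.80 − (63.40) = -37.60 mGal

-37.6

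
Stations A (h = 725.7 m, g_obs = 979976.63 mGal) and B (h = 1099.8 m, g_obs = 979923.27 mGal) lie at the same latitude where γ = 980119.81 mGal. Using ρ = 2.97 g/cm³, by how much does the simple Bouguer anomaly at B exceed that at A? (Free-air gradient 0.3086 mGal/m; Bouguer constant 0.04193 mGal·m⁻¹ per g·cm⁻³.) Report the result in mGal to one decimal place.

15.5

Δg_SB(A) = 979976.63 − 980119.81 + 0.3086×725.7 − 0.04193×2.97×725.7 = -9.60 mGal
Δg_SB(B) = 979923.27 − 980119.81 + 0.3086×1099.8 − 0.04193×2.97×1099.8 = 5.90 mGal
Difference = 5.90 − (-9.60) = 15.50 mGal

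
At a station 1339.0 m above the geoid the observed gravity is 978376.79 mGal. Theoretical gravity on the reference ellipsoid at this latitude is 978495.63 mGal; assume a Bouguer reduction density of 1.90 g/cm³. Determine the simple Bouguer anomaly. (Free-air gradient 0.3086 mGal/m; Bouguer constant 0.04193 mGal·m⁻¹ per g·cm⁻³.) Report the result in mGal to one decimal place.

187.7

Free-air correction = 0.3086 × 1339.0 = 413.22 mGal
Free-air anomaly = 978376.79 − 978495.63 + (413.22) = 294.38 mGal
Bouguer slab correction = 0.04193 × 1.90 × 1339.0 = 106.67 mGal
Simple Bouguer anomaly = 294.38 − (106.67) = 187.71 mGal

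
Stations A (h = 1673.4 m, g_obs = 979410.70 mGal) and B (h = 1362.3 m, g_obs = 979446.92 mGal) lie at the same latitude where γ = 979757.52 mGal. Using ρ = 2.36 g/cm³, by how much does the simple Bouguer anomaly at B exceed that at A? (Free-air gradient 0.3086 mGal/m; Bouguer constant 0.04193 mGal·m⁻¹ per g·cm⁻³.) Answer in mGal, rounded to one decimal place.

-29.0

Δg_SB(A) = 979410.70 − 979757.52 + 0.3086×1673.4 − 0.04193×2.36×1673.4 = 4.00 mGal
Δg_SB(B) = 979446.92 − 979757.52 + 0.3086×1362.3 − 0.04193×2.36×1362.3 = -25.00 mGal
Difference = -25.00 − (4.00) = -29.00 mGal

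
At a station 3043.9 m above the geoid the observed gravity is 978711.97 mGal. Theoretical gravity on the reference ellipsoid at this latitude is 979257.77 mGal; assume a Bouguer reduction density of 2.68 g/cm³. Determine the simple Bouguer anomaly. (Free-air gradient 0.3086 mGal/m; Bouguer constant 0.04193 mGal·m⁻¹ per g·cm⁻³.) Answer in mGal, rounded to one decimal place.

51.5

Free-air correction = 0.3086 × 3043.9 = 939.35 mGal
Free-air anomaly = 978711.97 − 979257.77 + (939.35) = 393.55 mGal
Bouguer slab correction = 0.04193 × 2.68 × 3043.9 = 342.05 mGal
Simple Bouguer anomaly = 393.55 − (342.05) = 51.50 mGal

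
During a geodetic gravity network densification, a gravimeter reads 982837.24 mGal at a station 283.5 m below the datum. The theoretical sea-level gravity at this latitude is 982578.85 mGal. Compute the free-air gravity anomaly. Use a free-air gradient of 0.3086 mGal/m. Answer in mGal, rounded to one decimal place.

Free-air correction = 0.3086 × -283.5 = -87.49 mGal
Free-air anomaly = 982837.24 − 982578.85 + (-87.49) = 170.90 mGal

170.9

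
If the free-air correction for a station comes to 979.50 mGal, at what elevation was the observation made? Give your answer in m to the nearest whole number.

3174

h = 979.50 / 0.3086 = 3174.01 m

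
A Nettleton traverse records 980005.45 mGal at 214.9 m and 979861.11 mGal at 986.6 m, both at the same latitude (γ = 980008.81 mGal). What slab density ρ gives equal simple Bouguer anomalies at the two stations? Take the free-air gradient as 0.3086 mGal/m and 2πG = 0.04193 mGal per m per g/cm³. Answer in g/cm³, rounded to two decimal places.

2.90

Δg_obs = 979861.11 − 980005.45 = -144.34 mGal over Δh = 986.6 − 214.9 = 771.7 m
Equal Bouguer anomalies ⇒ Δg_obs + (0.3086 − 0.04193ρ)·Δh = 0
0.3086 − 0.04193ρ = −Δg_obs/Δh = 0.18704
ρ = (0.3086 − 0.18704) / 0.04193 = 2.90 g/cm³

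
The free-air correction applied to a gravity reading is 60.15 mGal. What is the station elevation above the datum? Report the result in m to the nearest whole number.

195

h = 60.15 / 0.3086 = 194.91 m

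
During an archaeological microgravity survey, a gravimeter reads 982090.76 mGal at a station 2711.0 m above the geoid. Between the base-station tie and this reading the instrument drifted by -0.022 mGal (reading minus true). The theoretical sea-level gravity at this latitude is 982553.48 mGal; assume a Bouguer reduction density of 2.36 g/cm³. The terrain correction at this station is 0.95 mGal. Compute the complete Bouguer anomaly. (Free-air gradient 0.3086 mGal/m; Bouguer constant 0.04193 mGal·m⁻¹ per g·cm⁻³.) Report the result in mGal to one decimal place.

106.6

Drift-corrected reading = 982090.76 − (-0.022) = 982090.782 mGal
Free-air correction = 0.3086 × 2711.0 = 836.61 mGal
Free-air anomaly = 982090.782 − 982553.48 + (836.61) = 373.912 mGal
Bouguer slab correction = 0.04193 × 2.36 × 2711.0 = 268.27 mGal
Simple Bouguer anomaly = 373.912 − (268.27) = 105.642 mGal
Complete Bouguer anomaly = 105.642 + 0.95 = 106.592 mGal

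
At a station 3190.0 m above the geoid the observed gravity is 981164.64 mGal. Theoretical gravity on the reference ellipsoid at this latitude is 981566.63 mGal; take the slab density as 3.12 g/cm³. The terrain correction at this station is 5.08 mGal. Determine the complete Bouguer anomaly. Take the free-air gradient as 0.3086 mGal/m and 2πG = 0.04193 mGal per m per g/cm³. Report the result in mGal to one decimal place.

Free-air correction = 0.3086 × 3190.0 = 984.43 mGal
Free-air anomaly = 981164.64 − 981566.63 + (984.43) = 582.44 mGal
Bouguer slab correction = 0.04193 × 3.12 × 3190.0 = 417.32 mGal
Simple Bouguer anomaly = 582.44 − (417.32) = 165.12 mGal
Complete Bouguer anomaly = 165.12 + 5.08 = 170.20 mGal

170.2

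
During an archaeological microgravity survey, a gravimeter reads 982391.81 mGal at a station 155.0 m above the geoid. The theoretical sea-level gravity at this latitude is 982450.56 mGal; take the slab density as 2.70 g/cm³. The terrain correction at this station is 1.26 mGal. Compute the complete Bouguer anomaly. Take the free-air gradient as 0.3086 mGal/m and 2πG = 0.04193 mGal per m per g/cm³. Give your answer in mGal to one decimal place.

Free-air correction = 0.3086 × 155.0 = 47.83 mGal
Free-air anomaly = 982391.81 − 982450.56 + (47.83) = -10.92 mGal
Bouguer slab correction = 0.04193 × 2.70 × 155.0 = 17.55 mGal
Simple Bouguer anomaly = -10.92 − (17.55) = -28.47 mGal
Complete Bouguer anomaly = -28.47 + 1.26 = -27.21 mGal

-27.2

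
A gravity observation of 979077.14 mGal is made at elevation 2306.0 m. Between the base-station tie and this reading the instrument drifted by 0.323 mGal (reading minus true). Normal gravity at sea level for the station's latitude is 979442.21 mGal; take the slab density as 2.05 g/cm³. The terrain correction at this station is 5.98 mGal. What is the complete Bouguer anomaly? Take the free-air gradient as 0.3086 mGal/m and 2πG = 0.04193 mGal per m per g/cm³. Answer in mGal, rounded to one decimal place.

154.0

Drift-corrected reading = 979077.14 − (0.323) = 979076.817 mGal
Free-air correction = 0.3086 × 2306.0 = 711.63 mGal
Free-air anomaly = 979076.817 − 979442.21 + (711.63) = 346.237 mGal
Bouguer slab correction = 0.04193 × 2.05 × 2306.0 = 198.22 mGal
Simple Bouguer anomaly = 346.237 − (198.22) = 148.017 mGal
Complete Bouguer anomaly = 148.017 + 5.98 = 153.997 mGal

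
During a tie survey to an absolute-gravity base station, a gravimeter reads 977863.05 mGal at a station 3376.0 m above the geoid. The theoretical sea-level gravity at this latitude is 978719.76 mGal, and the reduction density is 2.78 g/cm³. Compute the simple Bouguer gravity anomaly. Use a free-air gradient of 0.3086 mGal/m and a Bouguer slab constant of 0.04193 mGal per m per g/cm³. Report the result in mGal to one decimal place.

Free-air correction = 0.3086 × 3376.0 = 1041.83 mGal
Free-air anomaly = 977863.05 − 978719.76 + (1041.83) = 185.12 mGal
Bouguer slab correction = 0.04193 × 2.78 × 3376.0 = 393.52 mGal
Simple Bouguer anomaly = 185.12 − (393.52) = -208.40 mGal

-208.4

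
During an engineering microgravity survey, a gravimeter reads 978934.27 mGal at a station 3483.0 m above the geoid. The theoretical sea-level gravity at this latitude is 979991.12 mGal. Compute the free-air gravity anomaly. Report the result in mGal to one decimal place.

18.0

Free-air correction = 0.3086 × 3483.0 = 1074.85 mGal
Free-air anomaly = 978934.27 − 979991.12 + (1074.85) = 18.00 mGal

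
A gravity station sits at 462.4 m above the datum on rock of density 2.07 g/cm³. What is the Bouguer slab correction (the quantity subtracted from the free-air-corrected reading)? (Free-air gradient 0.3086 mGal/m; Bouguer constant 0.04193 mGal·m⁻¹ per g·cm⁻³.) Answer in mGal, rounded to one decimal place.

Bouguer slab correction = 0.04193 × 2.07 × 462.4 = 40.1 mGal

40.1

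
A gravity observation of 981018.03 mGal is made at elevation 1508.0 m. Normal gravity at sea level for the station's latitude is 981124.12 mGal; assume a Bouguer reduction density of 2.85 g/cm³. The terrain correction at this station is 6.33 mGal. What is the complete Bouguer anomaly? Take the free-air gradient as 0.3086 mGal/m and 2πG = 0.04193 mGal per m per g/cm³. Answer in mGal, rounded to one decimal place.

185.4

Free-air correction = 0.3086 × 1508.0 = 465.37 mGal
Free-air anomaly = 981018.03 − 981124.12 + (465.37) = 359.28 mGal
Bouguer slab correction = 0.04193 × 2.85 × 1508.0 = 180.21 mGal
Simple Bouguer anomaly = 359.28 − (180.21) = 179.07 mGal
Complete Bouguer anomaly = 179.07 + 6.33 = 185.40 mGal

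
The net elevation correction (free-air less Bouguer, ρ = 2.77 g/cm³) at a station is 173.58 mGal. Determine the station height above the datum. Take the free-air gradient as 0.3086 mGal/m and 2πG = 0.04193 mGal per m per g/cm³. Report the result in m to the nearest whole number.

Combined gradient = 0.3086 − 0.04193 × 2.77 = 0.1924539 mGal/m
h = 173.58 / 0.1924539 = 901.93 m

902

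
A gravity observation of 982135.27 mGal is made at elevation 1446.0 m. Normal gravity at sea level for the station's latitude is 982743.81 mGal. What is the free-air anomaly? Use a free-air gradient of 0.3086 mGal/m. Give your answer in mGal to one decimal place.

-162.3

Free-air correction = 0.3086 × 1446.0 = 446.24 mGal
Free-air anomaly = 982135.27 − 982743.81 + (446.24) = -162.30 mGal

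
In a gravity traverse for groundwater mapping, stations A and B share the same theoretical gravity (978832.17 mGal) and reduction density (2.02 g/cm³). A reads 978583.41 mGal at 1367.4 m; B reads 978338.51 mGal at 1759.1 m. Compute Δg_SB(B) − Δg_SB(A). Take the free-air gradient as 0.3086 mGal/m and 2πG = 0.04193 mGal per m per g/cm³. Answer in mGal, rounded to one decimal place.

Δg_SB(A) = 978583.41 − 978832.17 + 0.3086×1367.4 − 0.04193×2.02×1367.4 = 57.40 mGal
Δg_SB(B) = 978338.51 − 978832.17 + 0.3086×1759.1 − 0.04193×2.02×1759.1 = -99.80 mGal
Difference = -99.80 − (57.40) = -157.20 mGal

-157.2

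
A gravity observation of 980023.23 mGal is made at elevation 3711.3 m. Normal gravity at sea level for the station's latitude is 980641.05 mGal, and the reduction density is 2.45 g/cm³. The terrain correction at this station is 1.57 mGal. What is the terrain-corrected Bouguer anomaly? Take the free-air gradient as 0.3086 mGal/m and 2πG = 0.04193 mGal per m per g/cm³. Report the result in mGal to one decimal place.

147.8

Free-air correction = 0.3086 × 3711.3 = 1145.31 mGal
Free-air anomaly = 980023.23 − 980641.05 + (1145.31) = 527.49 mGal
Bouguer slab correction = 0.04193 × 2.45 × 3711.3 = 381.26 mGal
Simple Bouguer anomaly = 527.49 − (381.26) = 146.23 mGal
Complete Bouguer anomaly = 146.23 + 1.57 = 147.80 mGal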